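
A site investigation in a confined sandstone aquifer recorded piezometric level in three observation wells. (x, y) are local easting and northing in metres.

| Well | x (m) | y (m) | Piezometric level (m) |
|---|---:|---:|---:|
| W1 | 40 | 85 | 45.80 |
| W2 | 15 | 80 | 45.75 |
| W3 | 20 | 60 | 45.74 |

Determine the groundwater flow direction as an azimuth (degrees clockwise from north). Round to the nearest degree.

With h = a·x + b·y + c and W1 as origin, the differences give:
  (-25)·a + (-5)·b = -0.05
  (-20)·a + (-25)·b = -0.06
Eliminate b (×(-25) and ×(-5), subtract): 525·a = 0.950 → a = ∂h/∂x = +0.001810
Back-substitute: b = ∂h/∂y = +0.0009524.
Flow direction (−∇h) has components (-0.001810 E, -0.0009524 N).
Azimuth = atan2(E, N) = atan2(-0.001810, -0.0009524) = 242.2° ≈ 242°.

242°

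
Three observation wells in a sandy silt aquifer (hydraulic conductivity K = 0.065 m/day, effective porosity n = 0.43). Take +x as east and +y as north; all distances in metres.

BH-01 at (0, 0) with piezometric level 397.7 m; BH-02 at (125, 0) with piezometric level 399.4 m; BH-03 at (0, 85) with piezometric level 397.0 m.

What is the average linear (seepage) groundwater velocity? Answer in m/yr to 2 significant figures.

∂h/∂x = (399.4 − 397.7) / (125 − 0) = +0.01360
∂h/∂y = (397.0 − 397.7) / (85 − 0) = -0.008235
|∇h| = √(0.01360² + -0.008235²) = 0.0159
Seepage velocity v = K·i/n = 0.065 × 0.0159 / 0.43 = 0.002403 m/day = 0.8777 m/yr.

0.88 m/yr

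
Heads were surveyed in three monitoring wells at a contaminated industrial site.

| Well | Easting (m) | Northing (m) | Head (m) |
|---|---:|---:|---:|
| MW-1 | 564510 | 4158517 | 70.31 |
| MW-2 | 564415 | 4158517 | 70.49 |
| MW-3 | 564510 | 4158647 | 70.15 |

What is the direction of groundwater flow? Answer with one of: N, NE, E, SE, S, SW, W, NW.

NE

∂h/∂x = (70.49 − 70.31) / (564415 − 564510) = -0.001895
∂h/∂y = (70.15 − 70.31) / (4158647 − 4158517) = -0.001231
Flow = −∇h = (+0.001895 east, +0.001231 north), which points northeast.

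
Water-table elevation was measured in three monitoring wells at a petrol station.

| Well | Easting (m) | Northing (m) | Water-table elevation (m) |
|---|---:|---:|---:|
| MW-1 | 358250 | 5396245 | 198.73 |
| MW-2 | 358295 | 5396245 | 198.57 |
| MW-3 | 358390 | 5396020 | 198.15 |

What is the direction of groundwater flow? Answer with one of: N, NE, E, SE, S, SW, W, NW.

With h = a·x + b·y + c and MW-1 as origin, the differences give:
  45·a + 0·b = -0.16
  140·a + (-225)·b = -0.58
Eliminate b (×(-225) and ×0, subtract): -10125·a = 36.000 → a = ∂h/∂x = -0.003556
Back-substitute: b = ∂h/∂y = +0.0003654.
Flow = −∇h = (+0.003556 east, -0.0003654 north), which points east.

E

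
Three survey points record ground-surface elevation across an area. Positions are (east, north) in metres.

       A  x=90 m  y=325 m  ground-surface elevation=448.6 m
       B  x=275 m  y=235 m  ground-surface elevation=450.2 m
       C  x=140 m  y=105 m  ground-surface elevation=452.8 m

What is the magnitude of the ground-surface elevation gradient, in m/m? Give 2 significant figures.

Differences from A: to B (Δx, Δy, Δh) = (185, -90, +1.6); to C = (50, -220, +4.2).
Determinant of the coordinate differences = 185·(-220) − 50·(-90) = -36200.
∂z/∂x = [(+1.6)·(-220) − (+4.2)·(-90)] / -36200 = -0.0007182
∂z/∂y = [185·(+4.2) − 50·(+1.6)] / -36200 = -0.01925
|∇f| = √(-0.0007182² + -0.01925²) = 0.01926 m/m

0.019 m/m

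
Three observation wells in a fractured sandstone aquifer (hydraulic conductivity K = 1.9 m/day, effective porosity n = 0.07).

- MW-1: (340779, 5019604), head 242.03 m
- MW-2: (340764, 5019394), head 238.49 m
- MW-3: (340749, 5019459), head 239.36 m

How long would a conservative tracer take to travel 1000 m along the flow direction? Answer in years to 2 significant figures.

With h = a·x + b·y + c and MW-1 as origin, the differences give:
  (-15)·a + (-210)·b = -3.54
  (-30)·a + (-145)·b = -2.67
Eliminate b (×(-145) and ×(-210), subtract): -4125·a = -47.400 → a = ∂h/∂x = +0.01149
Back-substitute: b = ∂h/∂y = +0.01604.
|∇h| = √(0.01149² + 0.01604²) = 0.01973
Seepage velocity v = K·i/n = 1.9 × 0.01973 / 0.07 = 0.5355 m/day.
t = 1000 / 0.5355 = 1867 days = 5.11 years.

5.1 years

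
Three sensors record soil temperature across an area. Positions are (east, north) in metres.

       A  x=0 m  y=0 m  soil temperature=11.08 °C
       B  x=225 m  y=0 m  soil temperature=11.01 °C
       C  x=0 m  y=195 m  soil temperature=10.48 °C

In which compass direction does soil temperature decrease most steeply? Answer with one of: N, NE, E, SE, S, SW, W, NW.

N

∂T/∂x = (11.01 − 11.08) / (225 − 0) = -0.0003111
∂T/∂y = (10.48 − 11.08) / (195 − 0) = -0.003077
Steepest decrease is along −∇f = (+0.0003111 E, +0.003077 N) → north.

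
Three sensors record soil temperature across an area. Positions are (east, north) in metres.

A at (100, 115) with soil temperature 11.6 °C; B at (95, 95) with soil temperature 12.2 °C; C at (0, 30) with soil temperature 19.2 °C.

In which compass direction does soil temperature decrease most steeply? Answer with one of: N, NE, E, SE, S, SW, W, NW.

With T = a·x + b·y + c and A as origin, the differences give:
  (-5)·a + (-20)·b = +0.6
  (-100)·a + (-85)·b = +7.6
Eliminate b (×(-85) and ×(-20), subtract): -1575·a = 101.00 → a = ∂T/∂x = -0.06413
Back-substitute: b = ∂T/∂y = -0.01397.
Steepest decrease is along −∇f = (+0.06413 E, +0.01397 N) → east.

E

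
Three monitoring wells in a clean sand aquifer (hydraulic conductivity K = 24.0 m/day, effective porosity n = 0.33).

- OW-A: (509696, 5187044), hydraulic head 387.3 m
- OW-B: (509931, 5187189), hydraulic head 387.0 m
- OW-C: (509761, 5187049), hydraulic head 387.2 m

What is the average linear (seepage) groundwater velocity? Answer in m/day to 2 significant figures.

0.12 m/day

With h = a·x + b·y + c and OW-A as origin, the differences give:
  235·a + 145·b = -0.3
  65·a + 5·b = -0.1
Eliminate b (×5 and ×145, subtract): -8250·a = 13.00 → a = ∂h/∂x = -0.001576
Back-substitute: b = ∂h/∂y = +0.0004848.
|∇h| = √(-0.001576² + 0.0004848²) = 0.001649
Seepage velocity v = K·i/n = 24.0 × 0.001649 / 0.33 = 0.1199 m/day.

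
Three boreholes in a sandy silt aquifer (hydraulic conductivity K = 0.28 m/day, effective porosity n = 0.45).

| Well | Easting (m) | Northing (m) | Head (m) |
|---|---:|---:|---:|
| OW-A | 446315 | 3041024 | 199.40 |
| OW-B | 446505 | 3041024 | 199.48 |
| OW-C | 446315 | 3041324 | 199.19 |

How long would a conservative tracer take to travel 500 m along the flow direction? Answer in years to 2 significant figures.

2700 years

∂h/∂x = (199.48 − 199.40) / (446505 − 446315) = +0.0004211
∂h/∂y = (199.19 − 199.40) / (3041324 − 3041024) = -0.0007000
|∇h| = √(0.0004211² + -0.0007000²) = 0.0008169
Seepage velocity v = K·i/n = 0.28 × 0.0008169 / 0.45 = 0.0005083 m/day.
t = 500 / 0.0005083 = 9.837e+05 days = 2.69e+03 years.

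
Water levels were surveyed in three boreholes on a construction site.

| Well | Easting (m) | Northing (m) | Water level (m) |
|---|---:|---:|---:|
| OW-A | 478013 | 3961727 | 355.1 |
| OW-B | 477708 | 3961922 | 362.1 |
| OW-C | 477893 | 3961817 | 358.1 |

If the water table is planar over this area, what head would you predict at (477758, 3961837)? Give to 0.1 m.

Differences from OW-A: to OW-B (Δx, Δy, Δh) = (-305, 195, +7.0); to OW-C = (-120, 90, +3.0).
Determinant of the coordinate differences = (-305)·90 − (-120)·195 = -4050.
∂h/∂x = [(+7.0)·90 − (+3.0)·195] / -4050 = -0.01111
∂h/∂y = [(-305)·(+3.0) − (-120)·(+7.0)] / -4050 = +0.01852
h(477758, 3961837) = 355.1 + (-0.01111)·(-255) + (+0.01852)·(110) = 355.1 +2.833 +2.037 = 359.970 m.

360.0 m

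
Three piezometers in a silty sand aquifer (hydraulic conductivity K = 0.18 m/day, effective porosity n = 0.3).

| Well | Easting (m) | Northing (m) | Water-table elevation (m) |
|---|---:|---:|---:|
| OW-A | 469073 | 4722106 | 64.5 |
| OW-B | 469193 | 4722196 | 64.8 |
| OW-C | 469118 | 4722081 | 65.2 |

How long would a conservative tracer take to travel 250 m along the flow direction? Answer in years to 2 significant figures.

81 years

Differences from OW-A: to OW-B (Δx, Δy, Δh) = (120, 90, +0.3); to OW-C = (45, -25, +0.7).
Solve a·Δx + b·Δy = Δh: det = 120·(-25) − 45·90 = -7050.
∂h/∂x = [(+0.3)·(-25) − (+0.7)·90] / -7050 = +0.01000
∂h/∂y = [120·(+0.7) − 45·(+0.3)] / -7050 = -0.01000
|∇h| = √(0.01000² + -0.01000²) = 0.01414
Seepage velocity v = K·i/n = 0.18 × 0.01414 / 0.3 = 0.008484 m/day.
t = 250 / 0.008484 = 2.947e+04 days = 80.7 years.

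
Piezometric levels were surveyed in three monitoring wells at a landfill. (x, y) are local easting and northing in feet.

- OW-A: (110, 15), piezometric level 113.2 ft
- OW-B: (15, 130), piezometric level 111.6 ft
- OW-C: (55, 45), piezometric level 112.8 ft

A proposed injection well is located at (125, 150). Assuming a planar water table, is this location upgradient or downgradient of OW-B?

downgradient

Differences from OW-A: to OW-B (Δx, Δy, Δh) = (-95, 115, -1.6); to OW-C = (-55, 30, -0.4).
Solve a·Δx + b·Δy = Δh: det = (-95)·30 − (-55)·115 = 3475.
∂h/∂x = [(-1.6)·30 − (-0.4)·115] / 3475 = -0.0005755
∂h/∂y = [(-95)·(-0.4) − (-55)·(-1.6)] / 3475 = -0.01439
Head at (125, 150) = 113.2 + (-0.0005755)·(15) + (-0.01439)·(135) = 111.25 ft.
That is lower than the 111.6 ft at OW-B, so the point is downgradient.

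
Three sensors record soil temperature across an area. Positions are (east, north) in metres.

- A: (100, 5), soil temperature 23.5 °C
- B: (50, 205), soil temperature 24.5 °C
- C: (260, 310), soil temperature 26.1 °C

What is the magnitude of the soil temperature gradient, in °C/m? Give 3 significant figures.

0.00764 °C/m

With T = a·x + b·y + c and A as origin, the differences give:
  (-50)·a + 200·b = +1.0
  160·a + 305·b = +2.6
Eliminate b (×305 and ×200, subtract): -47250·a = -215.00 → a = ∂T/∂x = +0.004550
Back-substitute: b = ∂T/∂y = +0.006138.
|∇f| = √(0.004550² + 0.006138²) = 0.007641 °C/m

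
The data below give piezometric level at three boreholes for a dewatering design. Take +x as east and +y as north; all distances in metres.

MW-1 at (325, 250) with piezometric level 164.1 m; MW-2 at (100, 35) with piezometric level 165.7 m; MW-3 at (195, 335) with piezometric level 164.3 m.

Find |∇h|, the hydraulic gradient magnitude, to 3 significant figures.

0.00514

Taking MW-1 as reference: MW-2−MW-1 = (-225, -215, +1.6); MW-3−MW-1 = (-130, 85, +0.2).
Determinant of the coordinate differences = (-225)·85 − (-130)·(-215) = -47075.
∂h/∂x = [(+1.6)·85 − (+0.2)·(-215)] / -47075 = -0.003802
∂h/∂y = [(-225)·(+0.2) − (-130)·(+1.6)] / -47075 = -0.003463
|∇h| = √(-0.003802² + -0.003463²) = 0.005143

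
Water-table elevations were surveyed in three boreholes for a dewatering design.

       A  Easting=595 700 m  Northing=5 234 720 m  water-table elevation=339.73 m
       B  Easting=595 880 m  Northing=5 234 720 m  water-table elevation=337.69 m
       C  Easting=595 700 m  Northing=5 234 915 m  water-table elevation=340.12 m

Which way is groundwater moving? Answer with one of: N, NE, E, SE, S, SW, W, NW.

E

∂h/∂x = (337.69 − 339.73) / (595880 − 595700) = -0.01133
∂h/∂y = (340.12 − 339.73) / (5234915 − 5234720) = +0.002000
Flow = −∇h = (+0.01133 east, -0.002000 north), which points east.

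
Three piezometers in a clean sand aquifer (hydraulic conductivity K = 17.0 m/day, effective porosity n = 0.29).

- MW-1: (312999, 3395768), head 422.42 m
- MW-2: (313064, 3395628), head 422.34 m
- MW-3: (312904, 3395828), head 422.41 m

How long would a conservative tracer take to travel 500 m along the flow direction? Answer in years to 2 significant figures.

21 years

Differences from MW-1: to MW-2 (Δx, Δy, Δh) = (65, -140, -0.08); to MW-3 = (-95, 60, -0.01).
Determinant of the coordinate differences = 65·60 − (-95)·(-140) = -9400.
∂h/∂x = [(-0.08)·60 − (-0.01)·(-140)] / -9400 = +0.0006596
∂h/∂y = [65·(-0.01) − (-95)·(-0.08)] / -9400 = +0.0008777
|∇h| = √(0.0006596² + 0.0008777²) = 0.001098
Seepage velocity v = K·i/n = 17.0 × 0.001098 / 0.29 = 0.06437 m/day.
t = 500 / 0.06437 = 7768 days = 21.3 years.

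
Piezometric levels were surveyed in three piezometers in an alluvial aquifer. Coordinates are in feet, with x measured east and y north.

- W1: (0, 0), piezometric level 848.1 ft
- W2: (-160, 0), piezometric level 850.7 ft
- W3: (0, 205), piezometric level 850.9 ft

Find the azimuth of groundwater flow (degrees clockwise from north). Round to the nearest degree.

130°

∂h/∂x = (850.7 − 848.1) / (-160 − 0) = -0.01625
∂h/∂y = (850.9 − 848.1) / (205 − 0) = +0.01366
Flow direction (−∇h) has components (+0.01625 E, -0.01366 N).
Azimuth = atan2(E, N) = atan2(+0.01625, -0.01366) = 130.0° ≈ 130°.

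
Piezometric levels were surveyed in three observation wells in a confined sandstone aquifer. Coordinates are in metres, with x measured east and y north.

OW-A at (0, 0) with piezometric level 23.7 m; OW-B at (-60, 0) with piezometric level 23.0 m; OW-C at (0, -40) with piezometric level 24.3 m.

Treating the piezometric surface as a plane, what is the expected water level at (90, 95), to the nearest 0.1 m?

∂h/∂x = (23.0 − 23.7) / (-60 − 0) = +0.01167
∂h/∂y = (24.3 − 23.7) / (-40 − 0) = -0.01500
h(90, 95) = 23.7 + (+0.01167)·(90) + (-0.01500)·(95) = 23.7 +1.050 -1.425 = 23.325 m.

23.3 m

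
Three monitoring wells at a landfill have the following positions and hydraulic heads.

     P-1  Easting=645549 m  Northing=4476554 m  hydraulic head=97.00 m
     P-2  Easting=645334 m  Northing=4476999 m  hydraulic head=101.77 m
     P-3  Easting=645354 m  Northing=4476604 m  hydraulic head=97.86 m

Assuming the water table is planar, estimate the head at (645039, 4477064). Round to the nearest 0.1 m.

103.0 m

Differences from P-1: to P-2 (Δx, Δy, Δh) = (-215, 445, +4.77); to P-3 = (-195, 50, +0.86).
Solve a·Δx + b·Δy = Δh: det = (-215)·50 − (-195)·445 = 76025.
∂h/∂x = [(+4.77)·50 − (+0.86)·445] / 76025 = -0.001897
∂h/∂y = [(-215)·(+0.86) − (-195)·(+4.77)] / 76025 = +0.009803
h(645039, 4477064) = 97.00 + (-0.001897)·(-510) + (+0.009803)·(510) = 97.00 +0.967 +4.999 = 102.967 m.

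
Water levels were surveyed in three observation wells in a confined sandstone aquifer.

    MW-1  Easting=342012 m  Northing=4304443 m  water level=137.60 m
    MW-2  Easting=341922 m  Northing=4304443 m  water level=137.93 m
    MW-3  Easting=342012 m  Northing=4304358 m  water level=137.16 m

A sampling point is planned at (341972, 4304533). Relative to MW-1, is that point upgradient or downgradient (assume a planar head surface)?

upgradient

∂h/∂x = (137.93 − 137.60) / (341922 − 342012) = -0.003667
∂h/∂y = (137.16 − 137.60) / (4304358 − 4304443) = +0.005176
Head at (341972, 4304533) = 137.60 + (-0.003667)·(-40) + (+0.005176)·(90) = 138.21 m.
That is higher than the 137.60 m at MW-1, so the point is upgradient.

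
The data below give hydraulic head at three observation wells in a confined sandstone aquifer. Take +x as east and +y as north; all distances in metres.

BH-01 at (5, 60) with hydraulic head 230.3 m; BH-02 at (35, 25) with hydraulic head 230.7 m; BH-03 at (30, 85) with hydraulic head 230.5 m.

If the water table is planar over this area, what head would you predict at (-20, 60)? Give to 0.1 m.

230.0 m

With h = a·x + b·y + c and BH-01 as origin, the differences give:
  30·a + (-35)·b = +0.4
  25·a + 25·b = +0.2
Eliminate b (×25 and ×(-35), subtract): 1625·a = 17.00 → a = ∂h/∂x = +0.01046
Back-substitute: b = ∂h/∂y = -0.002462.
h(-20, 60) = 230.3 + (+0.01046)·(-25) + (-0.002462)·(0) = 230.3 -0.262 -0.000 = 230.038 m.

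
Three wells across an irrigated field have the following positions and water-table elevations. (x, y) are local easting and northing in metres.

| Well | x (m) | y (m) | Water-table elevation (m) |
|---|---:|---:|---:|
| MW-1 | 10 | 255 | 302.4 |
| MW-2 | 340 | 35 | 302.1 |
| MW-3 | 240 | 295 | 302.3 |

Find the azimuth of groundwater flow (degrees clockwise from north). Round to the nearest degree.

Differences from MW-1: to MW-2 (Δx, Δy, Δh) = (330, -220, -0.3); to MW-3 = (230, 40, -0.1).
Solve a·Δx + b·Δy = Δh: det = 330·40 − 230·(-220) = 63800.
∂h/∂x = [(-0.3)·40 − (-0.1)·(-220)] / 63800 = -0.0005329
∂h/∂y = [330·(-0.1) − 230·(-0.3)] / 63800 = +0.0005643
Flow direction (−∇h) has components (+0.0005329 E, -0.0005643 N).
Azimuth = atan2(E, N) = atan2(+0.0005329, -0.0005643) = 136.6° ≈ 137°.

137°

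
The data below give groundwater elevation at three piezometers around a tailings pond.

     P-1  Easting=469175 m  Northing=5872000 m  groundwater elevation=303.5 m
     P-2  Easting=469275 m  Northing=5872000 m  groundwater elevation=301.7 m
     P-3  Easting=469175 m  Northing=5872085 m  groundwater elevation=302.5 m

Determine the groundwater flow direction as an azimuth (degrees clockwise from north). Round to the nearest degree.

057°

∂h/∂x = (301.7 − 303.5) / (469275 − 469175) = -0.01800
∂h/∂y = (302.5 − 303.5) / (5872085 − 5872000) = -0.01176
Flow direction (−∇h) has components (+0.01800 E, +0.01176 N).
Azimuth = atan2(E, N) = atan2(+0.01800, +0.01176) = 56.8° ≈ 057°.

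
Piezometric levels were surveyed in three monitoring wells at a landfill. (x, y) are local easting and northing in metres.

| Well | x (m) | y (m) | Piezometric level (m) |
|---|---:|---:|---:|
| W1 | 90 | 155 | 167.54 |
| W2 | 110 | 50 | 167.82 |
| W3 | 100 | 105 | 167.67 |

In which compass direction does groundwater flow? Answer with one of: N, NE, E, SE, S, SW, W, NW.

NE

Differences from W1: to W2 (Δx, Δy, Δh) = (20, -105, +0.28); to W3 = (10, -50, +0.13).
Determinant of the coordinate differences = 20·(-50) − 10·(-105) = 50.
∂h/∂x = [(+0.28)·(-50) − (+0.13)·(-105)] / 50 = -0.007000
∂h/∂y = [20·(+0.13) − 10·(+0.28)] / 50 = -0.004000
Flow = −∇h = (+0.007000 east, +0.004000 north), which points northeast.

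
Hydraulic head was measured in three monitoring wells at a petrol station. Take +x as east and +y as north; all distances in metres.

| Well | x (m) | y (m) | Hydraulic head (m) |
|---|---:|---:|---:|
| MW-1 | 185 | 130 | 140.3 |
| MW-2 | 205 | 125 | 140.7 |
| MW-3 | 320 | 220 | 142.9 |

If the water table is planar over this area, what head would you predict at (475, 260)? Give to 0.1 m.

Differences from MW-1: to MW-2 (Δx, Δy, Δh) = (20, -5, +0.4); to MW-3 = (135, 90, +2.6).
Determinant of the coordinate differences = 20·90 − 135·(-5) = 2475.
∂h/∂x = [(+0.4)·90 − (+2.6)·(-5)] / 2475 = +0.01980
∂h/∂y = [20·(+2.6) − 135·(+0.4)] / 2475 = -0.0008081
h(475, 260) = 140.3 + (+0.01980)·(290) + (-0.0008081)·(130) = 140.3 +5.741 -0.105 = 145.936 m.

145.9 m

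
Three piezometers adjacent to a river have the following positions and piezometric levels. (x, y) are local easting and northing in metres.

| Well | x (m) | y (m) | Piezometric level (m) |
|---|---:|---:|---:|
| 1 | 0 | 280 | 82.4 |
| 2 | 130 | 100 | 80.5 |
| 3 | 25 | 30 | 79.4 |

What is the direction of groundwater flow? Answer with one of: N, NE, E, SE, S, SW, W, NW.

With h = a·x + b·y + c and 1 as origin, the differences give:
  130·a + (-180)·b = -1.9
  25·a + (-250)·b = -3.0
Eliminate b (×(-250) and ×(-180), subtract): -28000·a = -65.00 → a = ∂h/∂x = +0.002321
Back-substitute: b = ∂h/∂y = +0.01223.
Flow = −∇h = (-0.002321 east, -0.01223 north), which points south.

S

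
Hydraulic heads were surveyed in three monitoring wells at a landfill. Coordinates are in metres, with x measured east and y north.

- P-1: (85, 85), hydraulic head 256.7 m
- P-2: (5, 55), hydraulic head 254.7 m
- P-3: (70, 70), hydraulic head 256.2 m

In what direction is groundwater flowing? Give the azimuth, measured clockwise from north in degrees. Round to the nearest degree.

Differences from P-1: to P-2 (Δx, Δy, Δh) = (-80, -30, -2.0); to P-3 = (-15, -15, -0.5).
Solve a·Δx + b·Δy = Δh: det = (-80)·(-15) − (-15)·(-30) = 750.
∂h/∂x = [(-2.0)·(-15) − (-0.5)·(-30)] / 750 = +0.02000
∂h/∂y = [(-80)·(-0.5) − (-15)·(-2.0)] / 750 = +0.01333
Flow direction (−∇h) has components (-0.02000 E, -0.01333 N).
Azimuth = atan2(E, N) = atan2(-0.02000, -0.01333) = 236.3° ≈ 236°.

236°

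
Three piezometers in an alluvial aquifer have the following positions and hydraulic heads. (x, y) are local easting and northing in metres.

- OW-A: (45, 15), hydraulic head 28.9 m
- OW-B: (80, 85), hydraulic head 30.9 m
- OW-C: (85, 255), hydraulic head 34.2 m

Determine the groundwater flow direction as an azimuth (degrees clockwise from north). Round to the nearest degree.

Differences from OW-A: to OW-B (Δx, Δy, Δh) = (35, 70, +2.0); to OW-C = (40, 240, +5.3).
Solve a·Δx + b·Δy = Δh: det = 35·240 − 40·70 = 5600.
∂h/∂x = [(+2.0)·240 − (+5.3)·70] / 5600 = +0.01946
∂h/∂y = [35·(+5.3) − 40·(+2.0)] / 5600 = +0.01884
Flow direction (−∇h) has components (-0.01946 E, -0.01884 N).
Azimuth = atan2(E, N) = atan2(-0.01946, -0.01884) = 225.9° ≈ 226°.

226°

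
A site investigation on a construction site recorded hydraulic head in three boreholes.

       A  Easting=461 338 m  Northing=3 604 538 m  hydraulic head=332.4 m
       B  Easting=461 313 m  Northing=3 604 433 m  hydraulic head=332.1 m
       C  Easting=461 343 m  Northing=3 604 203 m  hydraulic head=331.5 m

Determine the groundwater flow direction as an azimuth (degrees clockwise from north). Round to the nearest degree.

194°

With h = a·x + b·y + c and A as origin, the differences give:
  (-25)·a + (-105)·b = -0.3
  5·a + (-335)·b = -0.9
Eliminate b (×(-335) and ×(-105), subtract): 8900·a = 6.00 → a = ∂h/∂x = +0.0006742
Back-substitute: b = ∂h/∂y = +0.002697.
Flow direction (−∇h) has components (-0.0006742 E, -0.002697 N).
Azimuth = atan2(E, N) = atan2(-0.0006742, -0.002697) = 194.0° ≈ 194°.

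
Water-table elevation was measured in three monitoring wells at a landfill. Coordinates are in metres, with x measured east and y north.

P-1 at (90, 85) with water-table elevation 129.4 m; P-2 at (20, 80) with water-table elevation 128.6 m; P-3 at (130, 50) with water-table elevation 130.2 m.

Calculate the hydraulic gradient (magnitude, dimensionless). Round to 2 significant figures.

0.015

Differences from P-1: to P-2 (Δx, Δy, Δh) = (-70, -5, -0.8); to P-3 = (40, -35, +0.8).
Determinant of the coordinate differences = (-70)·(-35) − 40·(-5) = 2650.
∂h/∂x = [(-0.8)·(-35) − (+0.8)·(-5)] / 2650 = +0.01208
∂h/∂y = [(-70)·(+0.8) − 40·(-0.8)] / 2650 = -0.009057
|∇h| = √(0.01208² + -0.009057²) = 0.0151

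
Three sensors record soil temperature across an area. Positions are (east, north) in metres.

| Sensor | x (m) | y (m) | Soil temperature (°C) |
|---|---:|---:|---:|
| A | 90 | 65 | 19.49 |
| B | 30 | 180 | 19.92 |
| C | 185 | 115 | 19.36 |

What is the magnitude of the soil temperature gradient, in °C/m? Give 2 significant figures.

0.0035 °C/m

Differences from A: to B (Δx, Δy, Δh) = (-60, 115, +0.43); to C = (95, 50, -0.13).
Solve a·Δx + b·Δy = ΔT: det = (-60)·50 − 95·115 = -13925.
∂T/∂x = [(+0.43)·50 − (-0.13)·115] / -13925 = -0.002618
∂T/∂y = [(-60)·(-0.13) − 95·(+0.43)] / -13925 = +0.002373
|∇f| = √(-0.002618² + 0.002373²) = 0.003533 °C/m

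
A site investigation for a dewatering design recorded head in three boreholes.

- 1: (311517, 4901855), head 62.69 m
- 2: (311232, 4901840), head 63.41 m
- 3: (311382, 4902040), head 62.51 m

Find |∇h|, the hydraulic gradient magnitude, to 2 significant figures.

0.0036

Differences from 1: to 2 (Δx, Δy, Δh) = (-285, -15, +0.72); to 3 = (-135, 185, -0.18).
Solve a·Δx + b·Δy = Δh: det = (-285)·185 − (-135)·(-15) = -54750.
∂h/∂x = [(+0.72)·185 − (-0.18)·(-15)] / -54750 = -0.002384
∂h/∂y = [(-285)·(-0.18) − (-135)·(+0.72)] / -54750 = -0.002712
|∇h| = √(-0.002384² + -0.002712²) = 0.003611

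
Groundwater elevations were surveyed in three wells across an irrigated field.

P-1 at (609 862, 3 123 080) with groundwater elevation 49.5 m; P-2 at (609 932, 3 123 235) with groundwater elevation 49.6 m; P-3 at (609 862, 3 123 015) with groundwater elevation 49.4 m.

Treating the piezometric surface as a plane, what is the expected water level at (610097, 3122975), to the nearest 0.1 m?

With h = a·x + b·y + c and P-1 as origin, the differences give:
  70·a + 155·b = +0.1
  0·a + (-65)·b = -0.1
Eliminate b (×(-65) and ×155, subtract): -4550·a = 9.00 → a = ∂h/∂x = -0.001978
Back-substitute: b = ∂h/∂y = +0.001538.
h(610097, 3122975) = 49.5 + (-0.001978)·(235) + (+0.001538)·(-105) = 49.5 -0.465 -0.162 = 48.874 m.

48.9 m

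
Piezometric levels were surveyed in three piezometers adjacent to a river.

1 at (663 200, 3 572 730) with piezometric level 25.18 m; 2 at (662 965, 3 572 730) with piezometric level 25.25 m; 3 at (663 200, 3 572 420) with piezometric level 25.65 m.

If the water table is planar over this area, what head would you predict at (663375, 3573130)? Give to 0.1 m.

24.5 m

∂h/∂x = (25.25 − 25.18) / (662965 − 663200) = -0.0002979
∂h/∂y = (25.65 − 25.18) / (3572420 − 3572730) = -0.001516
h(663375, 3573130) = 25.18 + (-0.0002979)·(175) + (-0.001516)·(400) = 25.18 -0.052 -0.606 = 24.521 m.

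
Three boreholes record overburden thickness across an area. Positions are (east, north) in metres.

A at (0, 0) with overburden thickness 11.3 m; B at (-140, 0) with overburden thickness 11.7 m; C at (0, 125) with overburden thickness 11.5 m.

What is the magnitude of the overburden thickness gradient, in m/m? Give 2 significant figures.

0.0033 m/m

∂d/∂x = (11.7 − 11.3) / (-140 − 0) = -0.002857
∂d/∂y = (11.5 − 11.3) / (125 − 0) = +0.001600
|∇f| = √(-0.002857² + 0.001600²) = 0.003275 m/m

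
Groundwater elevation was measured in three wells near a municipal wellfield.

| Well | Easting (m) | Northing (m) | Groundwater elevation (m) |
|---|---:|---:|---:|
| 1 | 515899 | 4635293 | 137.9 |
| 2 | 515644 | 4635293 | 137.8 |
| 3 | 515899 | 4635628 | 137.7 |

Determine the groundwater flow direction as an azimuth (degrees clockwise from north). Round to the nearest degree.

327°

∂h/∂x = (137.8 − 137.9) / (515644 − 515899) = +0.0003922
∂h/∂y = (137.7 − 137.9) / (4635628 − 4635293) = -0.0005970
Flow direction (−∇h) has components (-0.0003922 E, +0.0005970 N).
Azimuth = atan2(E, N) = atan2(-0.0003922, +0.0005970) = 326.7° ≈ 327°.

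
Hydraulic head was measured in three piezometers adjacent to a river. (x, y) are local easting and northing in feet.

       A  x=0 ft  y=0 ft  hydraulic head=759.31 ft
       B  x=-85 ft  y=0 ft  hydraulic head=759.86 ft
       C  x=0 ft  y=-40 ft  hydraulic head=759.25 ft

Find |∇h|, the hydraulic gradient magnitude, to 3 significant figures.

0.00664

∂h/∂x = (759.86 − 759.31) / (-85 − 0) = -0.006471
∂h/∂y = (759.25 − 759.31) / (-40 − 0) = +0.001500
|∇h| = √(-0.006471² + 0.001500²) = 0.006643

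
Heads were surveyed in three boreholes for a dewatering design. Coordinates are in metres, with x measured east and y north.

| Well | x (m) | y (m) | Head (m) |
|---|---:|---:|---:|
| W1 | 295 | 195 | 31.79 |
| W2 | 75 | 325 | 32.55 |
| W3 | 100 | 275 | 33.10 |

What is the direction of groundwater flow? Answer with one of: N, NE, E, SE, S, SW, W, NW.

NE

Differences from W1: to W2 (Δx, Δy, Δh) = (-220, 130, +0.76); to W3 = (-195, 80, +1.31).
Solve a·Δx + b·Δy = Δh: det = (-220)·80 − (-195)·130 = 7750.
∂h/∂x = [(+0.76)·80 − (+1.31)·130] / 7750 = -0.01413
∂h/∂y = [(-220)·(+1.31) − (-195)·(+0.76)] / 7750 = -0.01806
Flow = −∇h = (+0.01413 east, +0.01806 north), which points northeast.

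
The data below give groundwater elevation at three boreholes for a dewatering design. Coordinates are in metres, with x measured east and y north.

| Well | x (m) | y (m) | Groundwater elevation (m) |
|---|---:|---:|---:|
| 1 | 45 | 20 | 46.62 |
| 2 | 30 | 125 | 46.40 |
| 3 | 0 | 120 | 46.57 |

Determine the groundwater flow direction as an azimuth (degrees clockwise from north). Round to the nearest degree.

061°

With h = a·x + b·y + c and 1 as origin, the differences give:
  (-15)·a + 105·b = -0.22
  (-45)·a + 100·b = -0.05
Eliminate b (×100 and ×105, subtract): 3225·a = -16.750 → a = ∂h/∂x = -0.005194
Back-substitute: b = ∂h/∂y = -0.002837.
Flow direction (−∇h) has components (+0.005194 E, +0.002837 N).
Azimuth = atan2(E, N) = atan2(+0.005194, +0.002837) = 61.4° ≈ 061°.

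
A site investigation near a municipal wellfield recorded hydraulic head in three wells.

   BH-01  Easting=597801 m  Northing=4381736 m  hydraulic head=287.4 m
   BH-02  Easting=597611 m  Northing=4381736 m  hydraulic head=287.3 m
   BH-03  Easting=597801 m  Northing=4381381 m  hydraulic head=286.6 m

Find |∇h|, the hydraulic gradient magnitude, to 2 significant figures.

0.0023

∂h/∂x = (287.3 − 287.4) / (597611 − 597801) = +0.0005263
∂h/∂y = (286.6 − 287.4) / (4381381 − 4381736) = +0.002254
|∇h| = √(0.0005263² + 0.002254²) = 0.002315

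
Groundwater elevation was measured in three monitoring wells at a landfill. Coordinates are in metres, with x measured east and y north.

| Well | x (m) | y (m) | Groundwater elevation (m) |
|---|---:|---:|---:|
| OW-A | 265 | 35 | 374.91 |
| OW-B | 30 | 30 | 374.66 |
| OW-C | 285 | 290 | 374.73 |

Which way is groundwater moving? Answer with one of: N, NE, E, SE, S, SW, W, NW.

Differences from OW-A: to OW-B (Δx, Δy, Δh) = (-235, -5, -0.25); to OW-C = (20, 255, -0.18).
Determinant of the coordinate differences = (-235)·255 − 20·(-5) = -59825.
∂h/∂x = [(-0.25)·255 − (-0.18)·(-5)] / -59825 = +0.001081
∂h/∂y = [(-235)·(-0.18) − 20·(-0.25)] / -59825 = -0.0007906
Flow = −∇h = (-0.001081 east, +0.0007906 north), which points northwest.

NW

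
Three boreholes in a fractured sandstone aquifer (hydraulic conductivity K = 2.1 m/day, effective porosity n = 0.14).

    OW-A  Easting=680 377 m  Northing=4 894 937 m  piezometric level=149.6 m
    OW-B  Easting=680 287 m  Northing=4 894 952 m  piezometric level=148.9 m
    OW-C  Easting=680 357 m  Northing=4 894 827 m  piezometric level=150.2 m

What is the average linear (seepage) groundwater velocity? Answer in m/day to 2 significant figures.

Differences from OW-A: to OW-B (Δx, Δy, Δh) = (-90, 15, -0.7); to OW-C = (-20, -110, +0.6).
Solve a·Δx + b·Δy = Δh: det = (-90)·(-110) − (-20)·15 = 10200.
∂h/∂x = [(-0.7)·(-110) − (+0.6)·15] / 10200 = +0.006667
∂h/∂y = [(-90)·(+0.6) − (-20)·(-0.7)] / 10200 = -0.006667
|∇h| = √(0.006667² + -0.006667²) = 0.009429
Seepage velocity v = K·i/n = 2.1 × 0.009429 / 0.14 = 0.1414 m/day.

0.14 m/day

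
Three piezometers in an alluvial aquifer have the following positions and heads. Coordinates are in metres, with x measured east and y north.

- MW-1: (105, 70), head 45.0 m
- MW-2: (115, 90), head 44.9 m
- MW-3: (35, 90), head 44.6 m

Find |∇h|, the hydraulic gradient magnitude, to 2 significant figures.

With h = a·x + b·y + c and MW-1 as origin, the differences give:
  10·a + 20·b = -0.1
  (-70)·a + 20·b = -0.4
Eliminate b (×20 and ×20, subtract): 1600·a = 6.00 → a = ∂h/∂x = +0.003750
Back-substitute: b = ∂h/∂y = -0.006875.
|∇h| = √(0.003750² + -0.006875²) = 0.007831

0.0078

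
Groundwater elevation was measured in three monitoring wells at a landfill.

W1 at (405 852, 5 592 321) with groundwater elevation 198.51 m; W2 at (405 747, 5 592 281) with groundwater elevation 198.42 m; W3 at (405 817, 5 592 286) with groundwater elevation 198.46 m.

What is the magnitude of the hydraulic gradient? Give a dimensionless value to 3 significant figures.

Taking W1 as reference: W2−W1 = (-105, -40, -0.09); W3−W1 = (-35, -35, -0.05).
Solve a·Δx + b·Δy = Δh: det = (-105)·(-35) − (-35)·(-40) = 2275.
∂h/∂x = [(-0.09)·(-35) − (-0.05)·(-40)] / 2275 = +0.0005055
∂h/∂y = [(-105)·(-0.05) − (-35)·(-0.09)] / 2275 = +0.0009231
|∇h| = √(0.0005055² + 0.0009231²) = 0.001052

0.00105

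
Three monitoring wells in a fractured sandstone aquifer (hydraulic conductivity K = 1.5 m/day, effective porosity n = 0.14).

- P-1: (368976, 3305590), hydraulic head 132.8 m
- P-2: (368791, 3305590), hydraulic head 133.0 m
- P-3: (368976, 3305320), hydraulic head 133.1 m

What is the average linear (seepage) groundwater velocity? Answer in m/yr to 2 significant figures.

∂h/∂x = (133.0 − 132.8) / (368791 − 368976) = -0.001081
∂h/∂y = (133.1 − 132.8) / (3305320 − 3305590) = -0.001111
|∇h| = √(-0.001081² + -0.001111²) = 0.00155
Seepage velocity v = K·i/n = 1.5 × 0.00155 / 0.14 = 0.01661 m/day = 6.067 m/yr.

6.1 m/yr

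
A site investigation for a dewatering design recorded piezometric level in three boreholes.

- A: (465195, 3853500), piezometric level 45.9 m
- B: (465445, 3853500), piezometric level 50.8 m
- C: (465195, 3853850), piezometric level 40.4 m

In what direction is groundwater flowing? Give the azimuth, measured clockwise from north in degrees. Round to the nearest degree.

∂h/∂x = (50.8 − 45.9) / (465445 − 465195) = +0.01960
∂h/∂y = (40.4 − 45.9) / (3853850 − 3853500) = -0.01571
Flow direction (−∇h) has components (-0.01960 E, +0.01571 N).
Azimuth = atan2(E, N) = atan2(-0.01960, +0.01571) = 308.7° ≈ 309°.

309°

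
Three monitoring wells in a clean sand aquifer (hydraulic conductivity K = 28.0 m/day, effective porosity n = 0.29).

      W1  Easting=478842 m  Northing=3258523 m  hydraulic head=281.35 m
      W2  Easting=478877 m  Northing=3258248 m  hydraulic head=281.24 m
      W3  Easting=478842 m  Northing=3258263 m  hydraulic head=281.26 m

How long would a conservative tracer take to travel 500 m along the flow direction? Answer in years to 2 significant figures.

26 years

With h = a·x + b·y + c and W1 as origin, the differences give:
  35·a + (-275)·b = -0.11
  0·a + (-260)·b = -0.09
Eliminate b (×(-260) and ×(-275), subtract): -9100·a = 3.850 → a = ∂h/∂x = -0.0004231
Back-substitute: b = ∂h/∂y = +0.0003462.
|∇h| = √(-0.0004231² + 0.0003462²) = 0.0005467
Seepage velocity v = K·i/n = 28.0 × 0.0005467 / 0.29 = 0.05278 m/day.
t = 500 / 0.05278 = 9473 days = 25.9 years.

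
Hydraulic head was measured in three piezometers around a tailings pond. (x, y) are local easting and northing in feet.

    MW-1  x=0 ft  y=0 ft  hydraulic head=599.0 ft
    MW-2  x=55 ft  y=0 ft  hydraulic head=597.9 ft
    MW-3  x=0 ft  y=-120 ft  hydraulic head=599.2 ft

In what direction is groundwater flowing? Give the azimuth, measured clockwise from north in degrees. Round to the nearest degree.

085°

∂h/∂x = (597.9 − 599.0) / (55 − 0) = -0.02000
∂h/∂y = (599.2 − 599.0) / (-120 − 0) = -0.001667
Flow direction (−∇h) has components (+0.02000 E, +0.001667 N).
Azimuth = atan2(E, N) = atan2(+0.02000, +0.001667) = 85.2° ≈ 085°.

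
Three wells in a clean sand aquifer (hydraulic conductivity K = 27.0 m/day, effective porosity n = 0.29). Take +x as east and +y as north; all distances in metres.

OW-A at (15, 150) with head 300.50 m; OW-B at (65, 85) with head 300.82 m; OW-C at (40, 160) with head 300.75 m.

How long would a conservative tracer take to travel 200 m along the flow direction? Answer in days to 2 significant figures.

Differences from OW-A: to OW-B (Δx, Δy, Δh) = (50, -65, +0.32); to OW-C = (25, 10, +0.25).
Solve a·Δx + b·Δy = Δh: det = 50·10 − 25·(-65) = 2125.
∂h/∂x = [(+0.32)·10 − (+0.25)·(-65)] / 2125 = +0.009153
∂h/∂y = [50·(+0.25) − 25·(+0.32)] / 2125 = +0.002118
|∇h| = √(0.009153² + 0.002118²) = 0.009395
Seepage velocity v = K·i/n = 27.0 × 0.009395 / 0.29 = 0.8747 m/day.
t = 200 / 0.8747 = 228.6 days.

230 days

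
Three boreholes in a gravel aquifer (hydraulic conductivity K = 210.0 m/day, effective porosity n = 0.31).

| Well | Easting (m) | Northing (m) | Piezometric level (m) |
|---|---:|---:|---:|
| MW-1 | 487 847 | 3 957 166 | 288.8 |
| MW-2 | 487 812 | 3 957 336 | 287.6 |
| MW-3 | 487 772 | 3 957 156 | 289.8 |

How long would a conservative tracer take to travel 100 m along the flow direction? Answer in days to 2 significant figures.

Three-point gradient (reference MW-1): Δ to MW-2 = (-35, 170, -1.2), Δ to MW-3 = (-75, -10, +1.0).
∂h/∂x = -0.01206, ∂h/∂y = -0.009542 (det = 13100).
|∇h| = √(-0.01206² + -0.009542²) = 0.01538
Seepage velocity v = K·i/n = 210.0 × 0.01538 / 0.31 = 10.42 m/day.
t = 100 / 10.42 = 9.597 days.

9.6 days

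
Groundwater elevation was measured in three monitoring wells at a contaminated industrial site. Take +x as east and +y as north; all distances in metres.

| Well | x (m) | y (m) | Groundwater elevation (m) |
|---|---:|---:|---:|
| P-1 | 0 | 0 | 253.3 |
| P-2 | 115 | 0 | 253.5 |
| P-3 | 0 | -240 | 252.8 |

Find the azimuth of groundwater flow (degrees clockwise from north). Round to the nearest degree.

∂h/∂x = (253.5 − 253.3) / (115 − 0) = +0.001739
∂h/∂y = (252.8 − 253.3) / (-240 − 0) = +0.002083
Flow direction (−∇h) has components (-0.001739 E, -0.002083 N).
Azimuth = atan2(E, N) = atan2(-0.001739, -0.002083) = 219.9° ≈ 220°.

220°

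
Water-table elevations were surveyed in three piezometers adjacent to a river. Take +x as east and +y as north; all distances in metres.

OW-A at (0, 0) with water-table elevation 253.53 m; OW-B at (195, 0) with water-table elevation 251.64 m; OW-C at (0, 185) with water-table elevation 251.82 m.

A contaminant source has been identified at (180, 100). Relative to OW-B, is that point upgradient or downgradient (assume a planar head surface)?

∂h/∂x = (251.64 − 253.53) / (195 − 0) = -0.009692
∂h/∂y = (251.82 − 253.53) / (185 − 0) = -0.009243
Head at (180, 100) = 253.53 + (-0.009692)·(180) + (-0.009243)·(100) = 250.86 m.
That is lower than the 251.64 m at OW-B, so the point is downgradient.

downgradient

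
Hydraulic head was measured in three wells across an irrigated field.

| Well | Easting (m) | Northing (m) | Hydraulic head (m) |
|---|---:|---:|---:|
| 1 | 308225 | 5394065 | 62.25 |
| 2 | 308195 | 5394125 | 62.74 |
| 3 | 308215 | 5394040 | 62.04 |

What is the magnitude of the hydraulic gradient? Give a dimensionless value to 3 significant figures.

0.00830

Taking 1 as reference: 2−1 = (-30, 60, +0.49); 3−1 = (-10, -25, -0.21).
Solve a·Δx + b·Δy = Δh: det = (-30)·(-25) − (-10)·60 = 1350.
∂h/∂x = [(+0.49)·(-25) − (-0.21)·60] / 1350 = +0.0002593
∂h/∂y = [(-30)·(-0.21) − (-10)·(+0.49)] / 1350 = +0.008296
|∇h| = √(0.0002593² + 0.008296²) = 0.0083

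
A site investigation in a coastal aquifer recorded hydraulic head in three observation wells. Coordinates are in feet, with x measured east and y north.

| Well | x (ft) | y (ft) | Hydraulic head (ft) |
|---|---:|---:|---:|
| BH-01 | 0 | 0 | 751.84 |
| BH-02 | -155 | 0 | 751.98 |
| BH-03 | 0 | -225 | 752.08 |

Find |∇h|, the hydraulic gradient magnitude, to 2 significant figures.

0.0014

∂h/∂x = (751.98 − 751.84) / (-155 − 0) = -0.0009032
∂h/∂y = (752.08 − 751.84) / (-225 − 0) = -0.001067
|∇h| = √(-0.0009032² + -0.001067²) = 0.001398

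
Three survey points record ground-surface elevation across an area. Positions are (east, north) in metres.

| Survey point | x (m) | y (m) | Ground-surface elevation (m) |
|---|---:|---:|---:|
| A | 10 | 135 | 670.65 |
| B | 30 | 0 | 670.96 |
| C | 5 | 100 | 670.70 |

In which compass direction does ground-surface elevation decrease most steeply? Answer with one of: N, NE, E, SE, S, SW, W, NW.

With z = a·x + b·y + c and A as origin, the differences give:
  20·a + (-135)·b = +0.31
  (-5)·a + (-35)·b = +0.05
Eliminate b (×(-35) and ×(-135), subtract): -1375·a = -4.100 → a = ∂z/∂x = +0.002982
Back-substitute: b = ∂z/∂y = -0.001855.
Steepest decrease is along −∇f = (-0.002982 E, +0.001855 N) → northwest.

NW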